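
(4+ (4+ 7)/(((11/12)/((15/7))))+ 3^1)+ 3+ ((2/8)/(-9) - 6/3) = 8489/252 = 33.69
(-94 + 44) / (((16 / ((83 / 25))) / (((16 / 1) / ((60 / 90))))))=-249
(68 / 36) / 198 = 17 / 1782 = 0.01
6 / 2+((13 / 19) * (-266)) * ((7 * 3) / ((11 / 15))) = -5208.82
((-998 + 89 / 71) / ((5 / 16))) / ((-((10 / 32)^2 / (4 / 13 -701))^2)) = 6157215816209137664 / 37496875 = 164206105607.71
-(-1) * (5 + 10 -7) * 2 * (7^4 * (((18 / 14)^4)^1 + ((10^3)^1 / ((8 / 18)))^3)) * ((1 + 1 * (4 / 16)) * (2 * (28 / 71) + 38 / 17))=1996469016103953000 / 1207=1654075406879828.50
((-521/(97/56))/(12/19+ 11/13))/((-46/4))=14412944/814315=17.70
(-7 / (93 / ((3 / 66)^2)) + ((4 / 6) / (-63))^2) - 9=-4823644289 / 535957884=-9.00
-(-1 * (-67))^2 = -4489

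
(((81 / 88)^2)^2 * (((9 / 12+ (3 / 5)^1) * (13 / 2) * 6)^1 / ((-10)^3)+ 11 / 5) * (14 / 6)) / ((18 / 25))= 479299729167 / 95951257600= 5.00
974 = 974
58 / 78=29 / 39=0.74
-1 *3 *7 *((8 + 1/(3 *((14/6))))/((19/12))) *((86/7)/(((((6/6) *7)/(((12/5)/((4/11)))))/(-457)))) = 140072328/245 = 571723.79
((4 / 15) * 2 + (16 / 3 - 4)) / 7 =4 / 15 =0.27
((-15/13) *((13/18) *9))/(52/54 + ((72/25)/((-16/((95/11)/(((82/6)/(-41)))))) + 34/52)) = -289575/242488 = -1.19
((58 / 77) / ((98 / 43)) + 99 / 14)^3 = 174255369151375 / 429685207336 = 405.54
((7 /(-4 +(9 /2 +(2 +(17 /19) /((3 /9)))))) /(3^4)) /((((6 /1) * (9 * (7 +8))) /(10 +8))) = 0.00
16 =16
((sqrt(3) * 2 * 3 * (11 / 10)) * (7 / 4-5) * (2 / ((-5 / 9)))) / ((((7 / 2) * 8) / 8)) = 3861 * sqrt(3) / 175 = 38.21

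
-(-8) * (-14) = -112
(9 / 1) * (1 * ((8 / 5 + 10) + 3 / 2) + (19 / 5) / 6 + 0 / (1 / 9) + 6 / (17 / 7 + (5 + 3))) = 47004 / 365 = 128.78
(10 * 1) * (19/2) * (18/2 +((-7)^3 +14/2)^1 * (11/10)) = -34257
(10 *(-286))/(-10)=286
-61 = -61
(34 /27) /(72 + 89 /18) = 68 /4155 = 0.02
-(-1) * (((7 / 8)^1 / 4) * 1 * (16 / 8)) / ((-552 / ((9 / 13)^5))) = -137781 / 1093086592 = -0.00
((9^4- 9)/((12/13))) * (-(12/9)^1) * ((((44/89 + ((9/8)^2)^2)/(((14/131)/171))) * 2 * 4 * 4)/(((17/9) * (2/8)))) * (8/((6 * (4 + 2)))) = -478008383.78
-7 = -7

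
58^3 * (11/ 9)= 2146232/ 9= 238470.22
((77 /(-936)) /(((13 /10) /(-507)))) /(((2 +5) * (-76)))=-55 /912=-0.06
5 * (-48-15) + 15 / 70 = -4407 / 14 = -314.79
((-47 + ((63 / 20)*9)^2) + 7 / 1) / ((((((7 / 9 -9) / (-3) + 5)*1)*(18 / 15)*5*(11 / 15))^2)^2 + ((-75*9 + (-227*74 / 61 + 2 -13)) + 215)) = 247582803964725 / 435998241847298416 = 0.00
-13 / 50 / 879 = -13 / 43950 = -0.00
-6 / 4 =-3 / 2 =-1.50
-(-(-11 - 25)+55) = -91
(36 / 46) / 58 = 9 / 667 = 0.01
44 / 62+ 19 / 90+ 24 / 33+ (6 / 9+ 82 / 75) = 522967 / 153450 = 3.41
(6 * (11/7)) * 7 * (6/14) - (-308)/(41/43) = 100826/287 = 351.31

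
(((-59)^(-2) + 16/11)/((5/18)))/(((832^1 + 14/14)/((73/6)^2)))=296862603/318964030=0.93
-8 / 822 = -4 / 411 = -0.01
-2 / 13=-0.15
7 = 7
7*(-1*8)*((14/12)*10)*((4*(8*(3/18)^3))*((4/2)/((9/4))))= -62720/729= -86.04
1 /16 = 0.06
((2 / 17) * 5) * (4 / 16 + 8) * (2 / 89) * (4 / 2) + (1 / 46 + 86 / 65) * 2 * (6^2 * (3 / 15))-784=-8645302622 / 11309675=-764.42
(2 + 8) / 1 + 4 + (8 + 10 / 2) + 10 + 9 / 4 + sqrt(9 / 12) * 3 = 41.85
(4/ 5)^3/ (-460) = -16/ 14375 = -0.00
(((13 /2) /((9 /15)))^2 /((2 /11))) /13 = 3575 /72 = 49.65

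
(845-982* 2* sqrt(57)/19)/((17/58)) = 49010/17-113912* sqrt(57)/323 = 220.35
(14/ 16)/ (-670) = -7/ 5360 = -0.00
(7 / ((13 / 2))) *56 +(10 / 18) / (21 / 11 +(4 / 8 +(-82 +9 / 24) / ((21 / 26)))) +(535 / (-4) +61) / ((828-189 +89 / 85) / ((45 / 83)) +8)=3894293709259883 / 64645396950576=60.24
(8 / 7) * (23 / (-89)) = -184 / 623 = -0.30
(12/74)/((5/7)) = 42/185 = 0.23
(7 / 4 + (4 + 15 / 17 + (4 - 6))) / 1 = 315 / 68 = 4.63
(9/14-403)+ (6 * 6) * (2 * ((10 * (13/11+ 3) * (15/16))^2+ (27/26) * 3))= 1216557935/11011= 110485.69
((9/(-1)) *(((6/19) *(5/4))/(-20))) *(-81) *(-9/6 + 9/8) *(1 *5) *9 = 295245/1216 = 242.80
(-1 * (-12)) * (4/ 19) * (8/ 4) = 96/ 19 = 5.05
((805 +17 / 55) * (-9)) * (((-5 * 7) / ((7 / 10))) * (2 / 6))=1328760 / 11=120796.36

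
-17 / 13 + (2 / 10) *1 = -72 / 65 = -1.11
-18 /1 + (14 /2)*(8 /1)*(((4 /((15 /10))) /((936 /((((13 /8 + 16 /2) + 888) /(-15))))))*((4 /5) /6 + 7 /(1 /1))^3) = -61899085231 /17769375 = -3483.47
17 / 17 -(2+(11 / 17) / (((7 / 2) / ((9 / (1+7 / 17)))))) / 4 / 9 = 919 / 1008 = 0.91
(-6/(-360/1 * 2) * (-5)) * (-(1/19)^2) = 1/8664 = 0.00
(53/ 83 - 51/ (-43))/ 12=1628/ 10707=0.15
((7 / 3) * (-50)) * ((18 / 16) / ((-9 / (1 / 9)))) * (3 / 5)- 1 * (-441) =15911 / 36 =441.97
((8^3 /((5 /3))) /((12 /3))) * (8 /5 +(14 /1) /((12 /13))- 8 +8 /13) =234176 /325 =720.54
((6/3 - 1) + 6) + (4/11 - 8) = -7/11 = -0.64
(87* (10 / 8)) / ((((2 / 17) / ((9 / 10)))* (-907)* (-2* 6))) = 4437 / 58048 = 0.08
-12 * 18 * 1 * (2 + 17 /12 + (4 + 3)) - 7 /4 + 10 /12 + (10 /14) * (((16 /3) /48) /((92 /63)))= -310619 /138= -2250.86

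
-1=-1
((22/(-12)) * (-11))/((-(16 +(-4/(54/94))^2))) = -29403/94016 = -0.31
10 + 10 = 20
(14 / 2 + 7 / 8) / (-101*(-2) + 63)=63 / 2120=0.03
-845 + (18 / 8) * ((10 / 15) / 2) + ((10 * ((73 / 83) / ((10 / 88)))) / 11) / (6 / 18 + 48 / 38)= -839.84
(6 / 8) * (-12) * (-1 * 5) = 45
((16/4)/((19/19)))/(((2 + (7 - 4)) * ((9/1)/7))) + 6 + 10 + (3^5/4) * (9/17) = 48.78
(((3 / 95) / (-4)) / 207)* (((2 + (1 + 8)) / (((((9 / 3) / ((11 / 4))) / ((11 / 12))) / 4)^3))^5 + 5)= -2810243684807530154659817570142903731 / 5796558175077628644132126720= -484812469.73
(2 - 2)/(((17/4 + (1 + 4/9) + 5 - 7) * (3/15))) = 0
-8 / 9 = -0.89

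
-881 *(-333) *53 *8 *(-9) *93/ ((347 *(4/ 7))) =-182200475142/ 347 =-525073415.39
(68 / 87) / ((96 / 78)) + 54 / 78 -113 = -505207 / 4524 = -111.67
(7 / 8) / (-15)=-7 / 120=-0.06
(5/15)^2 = 1/9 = 0.11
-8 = -8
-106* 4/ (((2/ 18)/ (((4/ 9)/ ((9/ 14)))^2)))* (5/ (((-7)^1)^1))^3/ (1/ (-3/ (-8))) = 424000/ 1701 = 249.27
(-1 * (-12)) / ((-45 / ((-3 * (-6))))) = -24 / 5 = -4.80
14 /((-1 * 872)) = -0.02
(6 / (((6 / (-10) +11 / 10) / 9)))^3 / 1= 1259712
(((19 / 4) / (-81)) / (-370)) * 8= 19 / 14985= 0.00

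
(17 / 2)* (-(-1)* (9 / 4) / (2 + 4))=51 / 16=3.19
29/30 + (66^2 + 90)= 133409/30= 4446.97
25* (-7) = -175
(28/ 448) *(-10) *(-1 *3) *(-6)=-45/ 4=-11.25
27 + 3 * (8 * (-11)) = -237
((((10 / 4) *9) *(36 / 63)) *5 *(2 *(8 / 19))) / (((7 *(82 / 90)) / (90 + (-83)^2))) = 323028000 / 5453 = 59238.58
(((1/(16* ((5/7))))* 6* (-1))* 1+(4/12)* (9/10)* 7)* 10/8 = 63/32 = 1.97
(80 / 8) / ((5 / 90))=180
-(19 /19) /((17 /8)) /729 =-0.00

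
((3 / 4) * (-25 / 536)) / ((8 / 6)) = -225 / 8576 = -0.03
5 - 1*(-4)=9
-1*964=-964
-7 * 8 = -56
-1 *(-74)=74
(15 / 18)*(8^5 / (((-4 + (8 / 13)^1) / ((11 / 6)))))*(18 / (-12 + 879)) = -266240 / 867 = -307.08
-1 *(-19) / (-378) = -19 / 378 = -0.05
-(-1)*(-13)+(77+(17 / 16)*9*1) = 1177 / 16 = 73.56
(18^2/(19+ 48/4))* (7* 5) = 11340/31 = 365.81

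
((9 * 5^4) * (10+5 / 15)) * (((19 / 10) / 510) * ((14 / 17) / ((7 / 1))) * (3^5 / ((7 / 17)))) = 3578175 / 238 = 15034.35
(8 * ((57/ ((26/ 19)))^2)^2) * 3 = 4127005818963/ 57122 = 72248972.71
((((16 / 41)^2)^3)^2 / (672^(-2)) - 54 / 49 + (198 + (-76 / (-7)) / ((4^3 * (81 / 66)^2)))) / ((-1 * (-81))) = 2.50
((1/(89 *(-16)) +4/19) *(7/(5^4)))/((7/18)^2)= 65691/4227500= 0.02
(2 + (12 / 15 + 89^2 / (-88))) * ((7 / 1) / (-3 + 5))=-268611 / 880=-305.24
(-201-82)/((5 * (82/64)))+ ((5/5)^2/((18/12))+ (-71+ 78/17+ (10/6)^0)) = -1138766/10455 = -108.92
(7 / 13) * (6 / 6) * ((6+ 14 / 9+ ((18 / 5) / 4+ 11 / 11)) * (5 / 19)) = 5957 / 4446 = 1.34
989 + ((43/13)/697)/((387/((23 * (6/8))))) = 107535971/108732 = 989.00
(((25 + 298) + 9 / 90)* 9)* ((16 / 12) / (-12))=-3231 / 10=-323.10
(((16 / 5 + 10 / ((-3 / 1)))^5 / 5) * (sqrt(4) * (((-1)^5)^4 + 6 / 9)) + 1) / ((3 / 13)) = 29614793 / 6834375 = 4.33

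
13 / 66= 0.20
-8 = -8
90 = 90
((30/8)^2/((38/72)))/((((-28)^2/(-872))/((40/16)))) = -1103625/14896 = -74.09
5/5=1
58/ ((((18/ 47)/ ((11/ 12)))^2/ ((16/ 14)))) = 7751381/ 20412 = 379.75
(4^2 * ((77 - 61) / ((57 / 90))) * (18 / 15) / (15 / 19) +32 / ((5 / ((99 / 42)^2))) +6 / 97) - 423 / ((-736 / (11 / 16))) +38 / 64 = 651.01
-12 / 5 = -2.40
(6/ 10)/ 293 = 3/ 1465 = 0.00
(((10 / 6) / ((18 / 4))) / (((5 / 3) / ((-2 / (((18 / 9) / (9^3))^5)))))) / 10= -22876792454961 / 80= -285959905687.01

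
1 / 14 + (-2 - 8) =-139 / 14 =-9.93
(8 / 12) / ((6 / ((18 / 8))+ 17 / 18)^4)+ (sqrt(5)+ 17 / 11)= 304230449 / 196356875+ sqrt(5)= 3.79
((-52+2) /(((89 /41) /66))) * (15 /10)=-2280.34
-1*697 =-697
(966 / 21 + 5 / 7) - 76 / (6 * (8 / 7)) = 2993 / 84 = 35.63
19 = 19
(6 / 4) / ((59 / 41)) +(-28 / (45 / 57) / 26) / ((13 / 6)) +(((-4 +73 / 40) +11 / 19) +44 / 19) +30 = 235921021 / 7577960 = 31.13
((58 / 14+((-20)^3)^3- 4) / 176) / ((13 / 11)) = -3583999999999 / 1456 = -2461538461.54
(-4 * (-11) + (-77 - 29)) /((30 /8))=-248 /15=-16.53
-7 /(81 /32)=-224 /81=-2.77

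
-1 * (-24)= 24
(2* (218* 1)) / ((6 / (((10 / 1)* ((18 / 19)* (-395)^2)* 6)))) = 12244842000 / 19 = 644465368.42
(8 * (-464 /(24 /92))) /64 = -667 /3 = -222.33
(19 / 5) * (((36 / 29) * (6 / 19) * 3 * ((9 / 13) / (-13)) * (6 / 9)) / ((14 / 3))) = -5832 / 171535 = -0.03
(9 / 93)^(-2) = 961 / 9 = 106.78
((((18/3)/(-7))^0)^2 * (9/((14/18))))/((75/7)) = 27/25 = 1.08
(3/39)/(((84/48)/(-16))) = -64/91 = -0.70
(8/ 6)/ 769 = 4/ 2307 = 0.00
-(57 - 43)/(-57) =14/57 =0.25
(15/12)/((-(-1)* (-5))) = -0.25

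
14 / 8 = 7 / 4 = 1.75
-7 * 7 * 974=-47726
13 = 13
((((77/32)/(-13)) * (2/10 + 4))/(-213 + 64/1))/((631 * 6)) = 539/391119040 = 0.00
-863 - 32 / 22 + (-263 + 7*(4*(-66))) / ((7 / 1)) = -89784 / 77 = -1166.03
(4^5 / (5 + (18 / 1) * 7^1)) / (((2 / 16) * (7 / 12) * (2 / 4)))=196608 / 917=214.40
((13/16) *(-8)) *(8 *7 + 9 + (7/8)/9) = -60931/144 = -423.13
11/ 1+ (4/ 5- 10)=9/ 5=1.80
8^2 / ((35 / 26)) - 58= -10.46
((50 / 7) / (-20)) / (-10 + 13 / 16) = 0.04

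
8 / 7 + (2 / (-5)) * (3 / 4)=59 / 70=0.84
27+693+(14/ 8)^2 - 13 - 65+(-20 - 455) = 2721/ 16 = 170.06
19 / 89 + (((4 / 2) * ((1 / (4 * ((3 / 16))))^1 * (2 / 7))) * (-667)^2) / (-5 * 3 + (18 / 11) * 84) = 6969278749 / 2517543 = 2768.29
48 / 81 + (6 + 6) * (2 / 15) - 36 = -4564 / 135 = -33.81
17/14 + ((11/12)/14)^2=34393/28224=1.22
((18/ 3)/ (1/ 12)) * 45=3240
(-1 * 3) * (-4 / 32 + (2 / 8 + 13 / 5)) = -327 / 40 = -8.18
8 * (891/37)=192.65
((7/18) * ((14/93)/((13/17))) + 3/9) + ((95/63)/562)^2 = 207077280355/505194688908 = 0.41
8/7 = 1.14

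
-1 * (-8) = 8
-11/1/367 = -11/367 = -0.03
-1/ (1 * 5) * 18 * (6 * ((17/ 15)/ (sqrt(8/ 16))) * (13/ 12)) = -663 * sqrt(2)/ 25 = -37.50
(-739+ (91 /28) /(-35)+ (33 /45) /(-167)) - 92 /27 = -468713489 /631260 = -742.50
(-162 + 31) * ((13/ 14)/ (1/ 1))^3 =-287807/ 2744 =-104.89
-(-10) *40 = 400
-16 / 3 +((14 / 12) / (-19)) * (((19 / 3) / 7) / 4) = -5.35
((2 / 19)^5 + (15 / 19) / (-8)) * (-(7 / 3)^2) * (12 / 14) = 13681913 / 29713188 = 0.46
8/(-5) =-8/5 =-1.60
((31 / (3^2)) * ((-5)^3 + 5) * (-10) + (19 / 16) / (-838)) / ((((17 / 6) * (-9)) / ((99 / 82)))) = -1828850573 / 9345376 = -195.70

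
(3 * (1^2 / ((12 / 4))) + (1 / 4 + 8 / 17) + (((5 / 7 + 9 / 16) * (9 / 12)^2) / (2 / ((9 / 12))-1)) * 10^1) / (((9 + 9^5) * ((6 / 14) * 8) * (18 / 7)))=71435 / 6168489984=0.00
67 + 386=453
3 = 3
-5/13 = -0.38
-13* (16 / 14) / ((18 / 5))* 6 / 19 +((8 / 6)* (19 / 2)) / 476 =-5773 / 4522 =-1.28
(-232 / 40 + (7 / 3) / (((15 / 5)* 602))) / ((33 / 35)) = -157087 / 25542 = -6.15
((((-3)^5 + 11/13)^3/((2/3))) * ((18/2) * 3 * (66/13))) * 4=-333551671352064/28561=-11678571175.80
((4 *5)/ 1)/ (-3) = -20/ 3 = -6.67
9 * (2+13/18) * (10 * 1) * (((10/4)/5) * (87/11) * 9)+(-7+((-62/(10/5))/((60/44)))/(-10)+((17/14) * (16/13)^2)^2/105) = 23478563168293/2694016325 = 8715.08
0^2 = 0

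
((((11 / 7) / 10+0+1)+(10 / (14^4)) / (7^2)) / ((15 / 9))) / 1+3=86925879 / 23529800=3.69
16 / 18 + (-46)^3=-876016 / 9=-97335.11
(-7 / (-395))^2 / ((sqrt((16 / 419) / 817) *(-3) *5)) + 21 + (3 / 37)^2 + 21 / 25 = 747699 / 34225 - 49 *sqrt(342323) / 9361500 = 21.84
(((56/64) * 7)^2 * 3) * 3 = 21609/64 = 337.64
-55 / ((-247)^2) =-55 / 61009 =-0.00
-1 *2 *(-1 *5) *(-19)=-190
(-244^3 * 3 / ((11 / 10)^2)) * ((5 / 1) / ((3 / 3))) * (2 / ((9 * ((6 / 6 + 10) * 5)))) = -2905356800 / 3993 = -727612.52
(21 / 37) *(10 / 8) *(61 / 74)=6405 / 10952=0.58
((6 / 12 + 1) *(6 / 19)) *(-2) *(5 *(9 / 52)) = -405 / 494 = -0.82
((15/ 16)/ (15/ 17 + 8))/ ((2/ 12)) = 765/ 1208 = 0.63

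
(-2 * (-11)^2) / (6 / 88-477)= 10648 / 20985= 0.51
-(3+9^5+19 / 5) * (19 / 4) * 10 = -5610301 / 2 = -2805150.50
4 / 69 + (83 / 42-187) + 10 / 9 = -183.85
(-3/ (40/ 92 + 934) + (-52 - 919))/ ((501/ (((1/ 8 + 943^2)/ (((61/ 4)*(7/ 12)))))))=-16495611581377/ 85142946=-193740.20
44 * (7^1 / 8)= 77 / 2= 38.50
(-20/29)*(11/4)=-55/29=-1.90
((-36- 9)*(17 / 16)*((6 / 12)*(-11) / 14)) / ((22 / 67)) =51255 / 896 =57.20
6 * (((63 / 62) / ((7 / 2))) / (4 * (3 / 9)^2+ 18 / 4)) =972 / 2759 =0.35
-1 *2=-2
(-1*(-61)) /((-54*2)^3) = -61 /1259712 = -0.00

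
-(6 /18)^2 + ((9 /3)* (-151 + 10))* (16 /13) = -60925 /117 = -520.73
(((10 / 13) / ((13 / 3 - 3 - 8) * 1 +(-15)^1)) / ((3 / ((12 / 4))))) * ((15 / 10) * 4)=-36 / 169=-0.21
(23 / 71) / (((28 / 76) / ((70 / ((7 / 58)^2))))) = 14700680 / 3479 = 4225.55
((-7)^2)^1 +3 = 52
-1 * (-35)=35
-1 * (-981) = 981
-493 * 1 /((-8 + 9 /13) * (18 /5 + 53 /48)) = 307632 /21451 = 14.34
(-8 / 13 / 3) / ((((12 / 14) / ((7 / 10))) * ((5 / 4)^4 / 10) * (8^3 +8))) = -6272 / 4753125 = -0.00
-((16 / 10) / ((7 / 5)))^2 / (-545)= 64 / 26705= 0.00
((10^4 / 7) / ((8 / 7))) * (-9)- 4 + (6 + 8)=-11240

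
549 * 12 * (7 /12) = 3843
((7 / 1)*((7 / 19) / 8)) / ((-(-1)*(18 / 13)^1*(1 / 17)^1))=10829 / 2736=3.96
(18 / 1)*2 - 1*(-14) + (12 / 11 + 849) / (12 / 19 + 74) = 957569 / 15598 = 61.39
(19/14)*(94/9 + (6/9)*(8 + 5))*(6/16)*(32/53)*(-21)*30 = -196080/53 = -3699.62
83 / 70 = 1.19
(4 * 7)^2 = 784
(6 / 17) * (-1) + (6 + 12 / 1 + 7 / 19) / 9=4907 / 2907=1.69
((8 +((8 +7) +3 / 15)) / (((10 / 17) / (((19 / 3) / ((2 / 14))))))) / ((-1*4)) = -65569 / 150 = -437.13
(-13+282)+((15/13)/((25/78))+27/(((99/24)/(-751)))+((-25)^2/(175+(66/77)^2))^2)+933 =-15078733264317/4078212655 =-3697.39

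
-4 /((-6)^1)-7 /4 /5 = 19 /60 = 0.32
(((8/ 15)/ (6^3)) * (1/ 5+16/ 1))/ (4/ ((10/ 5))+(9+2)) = 1/ 325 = 0.00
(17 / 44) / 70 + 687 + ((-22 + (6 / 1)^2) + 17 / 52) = 701.33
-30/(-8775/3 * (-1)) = -2/195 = -0.01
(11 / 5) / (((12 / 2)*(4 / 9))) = 33 / 40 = 0.82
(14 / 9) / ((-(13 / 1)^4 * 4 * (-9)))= 0.00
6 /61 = 0.10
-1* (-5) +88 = 93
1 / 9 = 0.11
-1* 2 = -2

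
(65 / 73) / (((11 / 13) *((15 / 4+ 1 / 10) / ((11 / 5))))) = 3380 / 5621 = 0.60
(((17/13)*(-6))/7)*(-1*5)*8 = 4080/91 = 44.84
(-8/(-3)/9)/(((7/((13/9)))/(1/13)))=8/1701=0.00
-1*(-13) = 13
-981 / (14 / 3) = -2943 / 14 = -210.21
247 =247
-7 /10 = -0.70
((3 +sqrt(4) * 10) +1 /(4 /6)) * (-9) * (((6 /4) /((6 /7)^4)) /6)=-102.13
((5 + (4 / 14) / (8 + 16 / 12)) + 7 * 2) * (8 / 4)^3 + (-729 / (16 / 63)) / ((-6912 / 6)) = 15528127 / 100352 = 154.74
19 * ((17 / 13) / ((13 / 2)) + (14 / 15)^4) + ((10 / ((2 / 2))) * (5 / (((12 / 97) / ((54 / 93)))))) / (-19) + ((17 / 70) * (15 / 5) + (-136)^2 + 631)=19133.62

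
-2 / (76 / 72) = -36 / 19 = -1.89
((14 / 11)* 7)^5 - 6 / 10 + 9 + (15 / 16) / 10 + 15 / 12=1446524353389 / 25768160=56136.11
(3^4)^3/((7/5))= 2657205/7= 379600.71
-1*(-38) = 38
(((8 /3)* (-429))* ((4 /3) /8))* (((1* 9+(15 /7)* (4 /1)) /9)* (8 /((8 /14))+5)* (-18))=891176 /7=127310.86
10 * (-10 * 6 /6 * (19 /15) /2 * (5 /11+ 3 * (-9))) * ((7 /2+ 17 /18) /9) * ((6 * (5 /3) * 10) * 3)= 221920000 /891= 249068.46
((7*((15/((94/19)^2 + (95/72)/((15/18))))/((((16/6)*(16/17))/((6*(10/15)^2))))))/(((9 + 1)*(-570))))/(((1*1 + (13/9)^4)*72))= -290871/149268995840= -0.00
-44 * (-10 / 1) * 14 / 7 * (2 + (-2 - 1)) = -880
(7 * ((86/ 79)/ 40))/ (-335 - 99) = -43/ 97960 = -0.00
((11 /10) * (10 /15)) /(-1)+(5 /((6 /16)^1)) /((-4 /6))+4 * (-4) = -551 /15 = -36.73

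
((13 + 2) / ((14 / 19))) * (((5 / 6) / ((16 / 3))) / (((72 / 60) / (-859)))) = -2040125 / 896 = -2276.93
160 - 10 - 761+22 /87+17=-51656 /87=-593.75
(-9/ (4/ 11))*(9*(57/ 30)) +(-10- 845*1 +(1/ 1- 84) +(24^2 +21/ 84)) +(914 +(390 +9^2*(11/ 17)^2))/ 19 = -156945629/ 219640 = -714.56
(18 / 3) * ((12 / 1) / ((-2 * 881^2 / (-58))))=0.00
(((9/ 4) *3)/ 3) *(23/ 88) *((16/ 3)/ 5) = 69/ 110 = 0.63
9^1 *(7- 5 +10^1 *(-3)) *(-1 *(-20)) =-5040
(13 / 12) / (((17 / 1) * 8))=13 / 1632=0.01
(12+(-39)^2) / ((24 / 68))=8687 / 2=4343.50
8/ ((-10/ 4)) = -16/ 5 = -3.20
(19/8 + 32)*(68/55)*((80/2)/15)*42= 4760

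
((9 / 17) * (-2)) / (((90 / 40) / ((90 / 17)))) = -720 / 289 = -2.49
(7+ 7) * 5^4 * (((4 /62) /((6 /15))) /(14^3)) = 3125 /6076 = 0.51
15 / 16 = 0.94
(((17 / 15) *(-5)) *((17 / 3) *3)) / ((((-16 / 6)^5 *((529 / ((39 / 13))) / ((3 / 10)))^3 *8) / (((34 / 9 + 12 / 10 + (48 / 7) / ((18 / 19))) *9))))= 8208342441 / 169779400376320000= 0.00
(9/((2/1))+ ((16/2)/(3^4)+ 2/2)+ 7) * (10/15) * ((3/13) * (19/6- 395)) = -369107/486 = -759.48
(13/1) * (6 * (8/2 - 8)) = -312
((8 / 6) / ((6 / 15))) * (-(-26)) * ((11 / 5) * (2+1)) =572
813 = 813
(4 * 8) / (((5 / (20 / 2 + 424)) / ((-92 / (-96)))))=2661.87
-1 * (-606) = 606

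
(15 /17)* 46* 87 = 60030 /17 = 3531.18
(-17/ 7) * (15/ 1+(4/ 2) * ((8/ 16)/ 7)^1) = -1802/ 49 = -36.78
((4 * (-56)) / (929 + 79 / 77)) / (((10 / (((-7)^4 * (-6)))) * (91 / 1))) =4437048 / 1163695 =3.81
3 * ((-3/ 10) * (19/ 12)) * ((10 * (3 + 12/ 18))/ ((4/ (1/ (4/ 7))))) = -1463/ 64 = -22.86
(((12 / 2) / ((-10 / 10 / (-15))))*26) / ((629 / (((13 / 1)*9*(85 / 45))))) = 30420 / 37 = 822.16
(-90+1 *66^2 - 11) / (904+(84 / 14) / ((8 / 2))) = 8510 / 1811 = 4.70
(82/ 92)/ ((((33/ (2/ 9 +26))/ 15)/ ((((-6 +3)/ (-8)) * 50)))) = 302375/ 1518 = 199.19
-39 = -39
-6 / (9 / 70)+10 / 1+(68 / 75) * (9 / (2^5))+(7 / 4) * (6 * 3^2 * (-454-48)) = -28485247 / 600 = -47475.41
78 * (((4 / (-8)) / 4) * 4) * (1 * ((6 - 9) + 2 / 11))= 1209 / 11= 109.91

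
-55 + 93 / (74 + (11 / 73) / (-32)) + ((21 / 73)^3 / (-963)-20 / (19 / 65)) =-122.16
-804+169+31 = -604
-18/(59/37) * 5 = -3330/59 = -56.44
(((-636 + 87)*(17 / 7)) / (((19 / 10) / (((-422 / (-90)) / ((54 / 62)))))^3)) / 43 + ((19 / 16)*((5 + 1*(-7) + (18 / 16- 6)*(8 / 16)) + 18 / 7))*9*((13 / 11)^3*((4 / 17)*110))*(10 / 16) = -195055411907208951727 / 157574225671720704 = -1237.86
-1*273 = -273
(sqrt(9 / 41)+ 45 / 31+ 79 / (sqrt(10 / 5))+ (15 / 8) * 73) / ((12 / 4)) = 64.89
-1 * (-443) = 443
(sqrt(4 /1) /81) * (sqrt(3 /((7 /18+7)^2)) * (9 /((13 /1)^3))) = 4 * sqrt(3) /292201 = 0.00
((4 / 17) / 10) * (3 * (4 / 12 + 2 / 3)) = 6 / 85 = 0.07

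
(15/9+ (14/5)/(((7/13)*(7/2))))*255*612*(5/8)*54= 116225685/7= 16603669.29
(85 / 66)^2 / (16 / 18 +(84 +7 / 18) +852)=7225 / 4082782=0.00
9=9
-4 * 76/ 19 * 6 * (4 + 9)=-1248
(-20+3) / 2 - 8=-33 / 2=-16.50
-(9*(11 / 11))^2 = -81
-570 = -570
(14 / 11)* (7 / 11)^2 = 686 / 1331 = 0.52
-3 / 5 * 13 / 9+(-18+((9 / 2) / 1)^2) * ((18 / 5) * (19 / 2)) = 913 / 12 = 76.08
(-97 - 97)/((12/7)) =-679/6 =-113.17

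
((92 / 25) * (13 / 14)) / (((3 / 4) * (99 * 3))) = 2392 / 155925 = 0.02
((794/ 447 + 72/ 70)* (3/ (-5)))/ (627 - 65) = -0.00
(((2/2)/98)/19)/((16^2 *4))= 0.00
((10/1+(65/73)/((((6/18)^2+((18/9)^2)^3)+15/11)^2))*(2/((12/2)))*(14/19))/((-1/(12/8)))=-30672553585/8325234484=-3.68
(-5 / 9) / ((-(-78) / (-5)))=0.04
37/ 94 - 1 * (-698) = 65649/ 94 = 698.39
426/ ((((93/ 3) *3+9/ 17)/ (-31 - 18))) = -59143/ 265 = -223.18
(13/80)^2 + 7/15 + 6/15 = 0.89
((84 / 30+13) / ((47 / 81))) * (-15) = -19197 / 47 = -408.45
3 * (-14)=-42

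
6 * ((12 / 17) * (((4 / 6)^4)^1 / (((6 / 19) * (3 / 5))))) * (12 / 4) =6080 / 459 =13.25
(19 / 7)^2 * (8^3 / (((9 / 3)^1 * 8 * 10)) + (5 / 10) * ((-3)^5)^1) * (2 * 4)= -5170964 / 735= -7035.33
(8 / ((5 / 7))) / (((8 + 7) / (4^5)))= 57344 / 75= 764.59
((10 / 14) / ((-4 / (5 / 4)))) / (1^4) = -25 / 112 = -0.22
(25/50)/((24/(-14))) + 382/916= 689/5496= 0.13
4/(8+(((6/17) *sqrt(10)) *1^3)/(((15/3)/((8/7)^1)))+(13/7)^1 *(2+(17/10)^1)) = 28079240/104363883- 152320 *sqrt(10)/104363883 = 0.26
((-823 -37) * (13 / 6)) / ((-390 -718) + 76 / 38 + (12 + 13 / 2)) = 2236 / 1305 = 1.71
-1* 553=-553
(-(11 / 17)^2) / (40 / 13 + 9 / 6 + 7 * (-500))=3146 / 26264609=0.00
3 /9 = 1 /3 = 0.33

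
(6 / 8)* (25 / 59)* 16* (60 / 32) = 1125 / 118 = 9.53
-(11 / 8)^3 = -1331 / 512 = -2.60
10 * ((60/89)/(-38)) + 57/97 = 67287/164027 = 0.41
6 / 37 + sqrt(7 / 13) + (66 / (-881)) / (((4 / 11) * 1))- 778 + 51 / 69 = -1165538895 / 1499462 + sqrt(91) / 13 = -776.57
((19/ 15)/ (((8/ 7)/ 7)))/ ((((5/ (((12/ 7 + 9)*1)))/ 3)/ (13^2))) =67431/ 8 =8428.88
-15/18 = -5/6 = -0.83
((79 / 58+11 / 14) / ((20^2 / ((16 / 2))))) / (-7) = -218 / 35525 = -0.01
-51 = -51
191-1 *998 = -807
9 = 9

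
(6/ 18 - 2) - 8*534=-12821/ 3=-4273.67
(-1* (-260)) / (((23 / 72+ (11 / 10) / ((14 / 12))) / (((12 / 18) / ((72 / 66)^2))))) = 1101100 / 9543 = 115.38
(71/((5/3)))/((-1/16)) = -3408/5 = -681.60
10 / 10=1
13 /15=0.87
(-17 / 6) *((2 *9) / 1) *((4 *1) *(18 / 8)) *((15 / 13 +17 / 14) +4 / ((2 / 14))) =-2536893 / 182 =-13938.97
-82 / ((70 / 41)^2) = -68921 / 2450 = -28.13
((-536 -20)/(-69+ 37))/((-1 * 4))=-139/32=-4.34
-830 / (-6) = 415 / 3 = 138.33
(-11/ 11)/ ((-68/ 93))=93/ 68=1.37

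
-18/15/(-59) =6/295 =0.02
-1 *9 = -9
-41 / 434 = -0.09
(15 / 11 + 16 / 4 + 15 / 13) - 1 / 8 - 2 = 5025 / 1144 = 4.39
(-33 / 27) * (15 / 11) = -5 / 3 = -1.67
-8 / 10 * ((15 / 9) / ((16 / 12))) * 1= -1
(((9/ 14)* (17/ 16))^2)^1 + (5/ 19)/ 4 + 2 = 2414179/ 953344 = 2.53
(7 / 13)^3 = 343 / 2197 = 0.16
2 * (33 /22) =3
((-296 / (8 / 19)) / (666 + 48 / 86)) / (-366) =0.00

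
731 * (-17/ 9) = -1380.78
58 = 58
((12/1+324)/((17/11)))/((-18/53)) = -32648/51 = -640.16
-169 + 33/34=-5713/34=-168.03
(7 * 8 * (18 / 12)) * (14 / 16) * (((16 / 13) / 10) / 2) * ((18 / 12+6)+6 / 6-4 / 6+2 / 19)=35.91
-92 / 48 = -23 / 12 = -1.92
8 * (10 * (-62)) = -4960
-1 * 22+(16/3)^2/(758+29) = -155570/7083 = -21.96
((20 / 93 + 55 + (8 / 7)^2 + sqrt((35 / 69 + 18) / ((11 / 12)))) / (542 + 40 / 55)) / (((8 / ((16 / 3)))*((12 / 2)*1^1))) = sqrt(323081) / 617895 + 2833237 / 244847610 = 0.01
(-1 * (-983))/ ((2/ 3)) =2949/ 2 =1474.50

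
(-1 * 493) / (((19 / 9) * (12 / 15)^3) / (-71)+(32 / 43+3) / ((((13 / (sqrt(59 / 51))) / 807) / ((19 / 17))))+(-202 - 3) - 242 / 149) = -18829365547861580716265625 * sqrt(3009) / 265194491712937267677298208 - 763882711077049268004012375 / 265194491712937267677298208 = -6.78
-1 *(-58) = 58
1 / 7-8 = -55 / 7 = -7.86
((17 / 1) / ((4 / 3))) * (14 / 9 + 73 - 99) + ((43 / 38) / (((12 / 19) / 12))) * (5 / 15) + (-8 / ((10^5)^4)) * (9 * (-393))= -3806249999999999996463 / 12500000000000000000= -304.50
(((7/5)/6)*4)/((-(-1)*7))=0.13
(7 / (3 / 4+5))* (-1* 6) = -168 / 23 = -7.30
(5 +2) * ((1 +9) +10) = 140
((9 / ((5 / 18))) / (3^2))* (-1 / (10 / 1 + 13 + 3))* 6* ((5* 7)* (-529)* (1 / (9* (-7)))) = -3174 / 13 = -244.15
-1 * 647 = -647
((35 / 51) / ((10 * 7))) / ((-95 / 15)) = -1 / 646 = -0.00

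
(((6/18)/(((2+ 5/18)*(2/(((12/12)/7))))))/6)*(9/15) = 3/2870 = 0.00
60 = 60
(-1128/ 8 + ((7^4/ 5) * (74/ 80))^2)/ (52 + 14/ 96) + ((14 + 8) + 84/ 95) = 452243997433/ 118892500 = 3803.81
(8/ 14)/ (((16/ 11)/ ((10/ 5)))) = 11/ 14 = 0.79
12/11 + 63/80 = 1653/880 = 1.88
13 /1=13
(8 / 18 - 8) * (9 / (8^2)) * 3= -51 / 16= -3.19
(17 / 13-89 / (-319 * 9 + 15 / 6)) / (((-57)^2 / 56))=1863736 / 80771223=0.02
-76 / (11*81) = -0.09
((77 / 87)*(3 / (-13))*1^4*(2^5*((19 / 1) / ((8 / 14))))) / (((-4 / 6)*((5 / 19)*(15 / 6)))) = 4669896 / 9425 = 495.48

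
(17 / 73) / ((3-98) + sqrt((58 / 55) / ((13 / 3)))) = -1154725 / 471047173-17*sqrt(124410) / 471047173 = -0.00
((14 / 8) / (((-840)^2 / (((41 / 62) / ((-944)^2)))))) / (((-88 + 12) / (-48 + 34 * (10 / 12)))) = 41 / 86087290060800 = 0.00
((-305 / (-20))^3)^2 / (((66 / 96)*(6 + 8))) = 51520374361 / 39424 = 1306827.68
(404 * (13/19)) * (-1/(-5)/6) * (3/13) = 2.13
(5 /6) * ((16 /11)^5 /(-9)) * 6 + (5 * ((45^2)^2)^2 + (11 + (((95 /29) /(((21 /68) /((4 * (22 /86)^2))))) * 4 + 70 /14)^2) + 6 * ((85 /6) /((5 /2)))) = 5722959772428602909574149280275 /68069189369219577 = 84075626953425.81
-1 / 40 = -0.02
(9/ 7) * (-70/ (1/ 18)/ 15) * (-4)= 432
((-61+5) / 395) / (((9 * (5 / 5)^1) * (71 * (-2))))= 0.00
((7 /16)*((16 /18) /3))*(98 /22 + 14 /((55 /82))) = 9751 /2970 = 3.28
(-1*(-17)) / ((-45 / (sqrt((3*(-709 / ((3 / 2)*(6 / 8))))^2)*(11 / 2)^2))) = -2916826 / 135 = -21606.12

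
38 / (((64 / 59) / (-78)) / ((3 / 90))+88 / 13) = 14573 / 2436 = 5.98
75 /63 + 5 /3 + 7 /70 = 207 /70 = 2.96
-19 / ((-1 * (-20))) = -19 / 20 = -0.95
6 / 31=0.19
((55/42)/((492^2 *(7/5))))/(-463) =-275/32950235808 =-0.00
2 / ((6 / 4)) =4 / 3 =1.33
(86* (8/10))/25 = 344/125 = 2.75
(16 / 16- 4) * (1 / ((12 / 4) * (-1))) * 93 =93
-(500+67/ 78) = -39067/ 78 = -500.86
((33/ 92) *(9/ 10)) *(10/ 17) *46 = 297/ 34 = 8.74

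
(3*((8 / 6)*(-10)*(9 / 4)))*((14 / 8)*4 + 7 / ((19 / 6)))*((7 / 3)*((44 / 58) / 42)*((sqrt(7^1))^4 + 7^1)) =-1078000 / 551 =-1956.44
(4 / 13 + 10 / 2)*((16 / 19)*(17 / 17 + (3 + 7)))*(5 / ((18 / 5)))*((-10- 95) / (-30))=177100 / 741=239.00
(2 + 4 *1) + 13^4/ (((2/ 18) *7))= 257091/ 7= 36727.29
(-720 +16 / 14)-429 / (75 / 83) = -208883 / 175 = -1193.62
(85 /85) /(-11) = -1 /11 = -0.09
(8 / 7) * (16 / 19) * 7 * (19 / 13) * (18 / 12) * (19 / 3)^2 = 23104 / 39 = 592.41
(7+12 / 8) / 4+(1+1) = 33 / 8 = 4.12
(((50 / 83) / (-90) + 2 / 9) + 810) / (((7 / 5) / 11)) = 33287705 / 5229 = 6365.98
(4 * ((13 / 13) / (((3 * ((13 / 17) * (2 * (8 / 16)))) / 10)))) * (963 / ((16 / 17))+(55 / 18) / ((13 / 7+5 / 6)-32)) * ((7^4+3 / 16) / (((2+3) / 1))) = 39482554367989 / 4608864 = 8566656.42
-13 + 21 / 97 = -1240 / 97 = -12.78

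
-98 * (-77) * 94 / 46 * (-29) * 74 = -761104652 / 23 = -33091506.61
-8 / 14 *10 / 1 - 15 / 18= -275 / 42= -6.55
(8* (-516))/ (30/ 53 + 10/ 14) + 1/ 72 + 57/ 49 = -5401116989/ 1675800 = -3223.01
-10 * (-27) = 270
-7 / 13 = -0.54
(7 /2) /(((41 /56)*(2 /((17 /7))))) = 238 /41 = 5.80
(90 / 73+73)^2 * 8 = 234924488 / 5329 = 44084.16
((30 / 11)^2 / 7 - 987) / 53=-835089 / 44891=-18.60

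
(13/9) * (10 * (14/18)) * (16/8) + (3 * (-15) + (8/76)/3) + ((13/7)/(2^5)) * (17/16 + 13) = -119580089/5515776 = -21.68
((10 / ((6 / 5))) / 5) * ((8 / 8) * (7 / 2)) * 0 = 0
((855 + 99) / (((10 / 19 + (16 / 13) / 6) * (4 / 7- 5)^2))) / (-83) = -17319393 / 21615773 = -0.80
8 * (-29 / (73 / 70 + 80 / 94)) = -763280 / 6231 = -122.50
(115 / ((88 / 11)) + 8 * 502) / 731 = 32243 / 5848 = 5.51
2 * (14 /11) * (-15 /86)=-210 /473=-0.44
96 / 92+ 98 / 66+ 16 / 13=37091 / 9867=3.76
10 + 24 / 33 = 118 / 11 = 10.73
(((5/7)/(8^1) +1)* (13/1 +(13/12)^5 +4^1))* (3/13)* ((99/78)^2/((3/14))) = 33963206497/971882496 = 34.95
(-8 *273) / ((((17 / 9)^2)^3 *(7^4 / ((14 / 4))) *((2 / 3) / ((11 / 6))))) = -0.19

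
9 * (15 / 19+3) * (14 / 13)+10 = 11542 / 247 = 46.73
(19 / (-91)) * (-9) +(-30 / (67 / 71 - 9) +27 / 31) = 401781 / 62062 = 6.47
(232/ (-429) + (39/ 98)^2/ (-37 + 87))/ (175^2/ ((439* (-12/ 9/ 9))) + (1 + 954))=-48620958149/ 43781640152250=-0.00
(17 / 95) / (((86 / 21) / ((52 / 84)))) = 221 / 8170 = 0.03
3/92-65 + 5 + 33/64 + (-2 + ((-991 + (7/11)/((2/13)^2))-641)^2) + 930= 459040636363/178112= 2577258.33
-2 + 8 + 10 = 16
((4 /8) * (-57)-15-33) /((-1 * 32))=153 /64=2.39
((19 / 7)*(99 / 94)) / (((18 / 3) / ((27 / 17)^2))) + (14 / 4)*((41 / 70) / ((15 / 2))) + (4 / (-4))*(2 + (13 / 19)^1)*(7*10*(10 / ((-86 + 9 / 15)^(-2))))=-7426751731752127 / 541961700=-13703462.31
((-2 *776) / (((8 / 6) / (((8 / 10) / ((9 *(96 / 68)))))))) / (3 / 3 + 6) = -3298 / 315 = -10.47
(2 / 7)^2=0.08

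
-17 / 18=-0.94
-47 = -47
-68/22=-34/11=-3.09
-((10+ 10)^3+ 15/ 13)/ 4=-104015/ 52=-2000.29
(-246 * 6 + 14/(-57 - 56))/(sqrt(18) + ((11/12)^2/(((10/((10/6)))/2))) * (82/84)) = 15014245675968/666821331151 - 164736025122816 * sqrt(2)/666821331151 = -326.86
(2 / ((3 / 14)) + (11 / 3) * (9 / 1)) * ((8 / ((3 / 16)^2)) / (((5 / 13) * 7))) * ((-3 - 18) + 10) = -37193728 / 945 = -39358.44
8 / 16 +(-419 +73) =-691 / 2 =-345.50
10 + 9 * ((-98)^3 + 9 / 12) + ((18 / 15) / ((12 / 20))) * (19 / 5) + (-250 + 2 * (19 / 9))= -1524770897 / 180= -8470949.43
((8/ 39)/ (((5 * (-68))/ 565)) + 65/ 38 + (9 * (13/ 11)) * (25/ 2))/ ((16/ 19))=18612901/ 116688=159.51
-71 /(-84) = 71 /84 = 0.85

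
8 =8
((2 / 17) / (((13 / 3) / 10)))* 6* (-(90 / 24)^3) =-151875 / 1768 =-85.90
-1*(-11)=11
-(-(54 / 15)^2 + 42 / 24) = 11.21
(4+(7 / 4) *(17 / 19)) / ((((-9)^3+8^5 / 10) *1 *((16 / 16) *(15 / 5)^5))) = 235 / 26140428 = 0.00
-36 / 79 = -0.46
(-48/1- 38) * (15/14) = -645/7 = -92.14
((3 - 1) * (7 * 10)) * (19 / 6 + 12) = 6370 / 3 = 2123.33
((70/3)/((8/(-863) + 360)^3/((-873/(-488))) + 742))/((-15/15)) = -6546262564695/7316586693036162613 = -0.00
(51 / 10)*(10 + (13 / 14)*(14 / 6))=1241 / 20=62.05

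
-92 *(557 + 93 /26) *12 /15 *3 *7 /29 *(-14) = 157689840 /377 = 418275.44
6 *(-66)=-396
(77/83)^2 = 5929/6889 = 0.86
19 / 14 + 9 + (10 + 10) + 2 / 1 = 453 / 14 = 32.36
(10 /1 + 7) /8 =17 /8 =2.12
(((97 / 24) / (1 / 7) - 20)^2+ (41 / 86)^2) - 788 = -765774599 / 1065024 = -719.02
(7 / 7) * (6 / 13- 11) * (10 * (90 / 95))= -24660 / 247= -99.84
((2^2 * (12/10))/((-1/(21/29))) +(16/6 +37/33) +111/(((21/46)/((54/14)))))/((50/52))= 5719039222/5861625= 975.67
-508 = -508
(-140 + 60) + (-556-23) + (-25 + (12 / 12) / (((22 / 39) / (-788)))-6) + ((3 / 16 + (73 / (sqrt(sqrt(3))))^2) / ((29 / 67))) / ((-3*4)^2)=-511275295 / 244992 + 357043*sqrt(3) / 12528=-2037.54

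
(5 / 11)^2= 25 / 121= 0.21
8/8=1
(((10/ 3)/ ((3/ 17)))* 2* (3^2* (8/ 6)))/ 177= 1360/ 531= 2.56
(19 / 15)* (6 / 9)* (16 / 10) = 304 / 225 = 1.35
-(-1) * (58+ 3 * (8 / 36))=58.67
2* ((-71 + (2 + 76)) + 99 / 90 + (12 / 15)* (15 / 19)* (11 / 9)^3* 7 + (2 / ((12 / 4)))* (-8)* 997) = -244754623 / 23085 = -10602.32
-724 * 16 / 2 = -5792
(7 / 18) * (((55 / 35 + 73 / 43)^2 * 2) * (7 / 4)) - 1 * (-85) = 184061 / 1849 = 99.55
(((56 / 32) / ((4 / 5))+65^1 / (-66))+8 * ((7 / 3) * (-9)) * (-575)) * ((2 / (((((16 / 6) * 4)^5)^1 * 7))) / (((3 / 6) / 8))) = 3.20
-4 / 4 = -1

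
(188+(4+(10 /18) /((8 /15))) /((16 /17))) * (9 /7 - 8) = -498529 /384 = -1298.25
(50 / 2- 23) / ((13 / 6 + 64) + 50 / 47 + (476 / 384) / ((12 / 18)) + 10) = 18048 / 713707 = 0.03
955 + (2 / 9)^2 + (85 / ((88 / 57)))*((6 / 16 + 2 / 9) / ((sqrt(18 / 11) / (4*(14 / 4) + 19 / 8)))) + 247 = 9097295*sqrt(22) / 101376 + 97366 / 81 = 1622.96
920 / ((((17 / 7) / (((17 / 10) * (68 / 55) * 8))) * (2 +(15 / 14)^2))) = 68665856 / 33935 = 2023.45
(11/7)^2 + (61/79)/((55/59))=702096/212905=3.30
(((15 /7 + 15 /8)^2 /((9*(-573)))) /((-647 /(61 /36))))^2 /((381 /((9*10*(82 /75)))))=11918828125 /686647155957377384448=0.00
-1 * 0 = 0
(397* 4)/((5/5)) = 1588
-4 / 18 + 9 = 79 / 9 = 8.78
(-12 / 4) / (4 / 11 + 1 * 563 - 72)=-33 / 5405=-0.01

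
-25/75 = -1/3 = -0.33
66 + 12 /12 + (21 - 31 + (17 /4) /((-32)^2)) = 233489 /4096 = 57.00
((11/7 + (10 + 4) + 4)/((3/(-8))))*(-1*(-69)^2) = 1739352/7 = 248478.86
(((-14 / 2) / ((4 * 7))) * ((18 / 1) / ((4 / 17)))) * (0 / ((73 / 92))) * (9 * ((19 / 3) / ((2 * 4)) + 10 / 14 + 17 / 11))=0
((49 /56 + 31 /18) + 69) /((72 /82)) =211355 /2592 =81.54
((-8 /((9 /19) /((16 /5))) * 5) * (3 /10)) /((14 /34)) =-20672 /105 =-196.88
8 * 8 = 64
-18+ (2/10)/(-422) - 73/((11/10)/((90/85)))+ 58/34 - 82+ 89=-79.56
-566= -566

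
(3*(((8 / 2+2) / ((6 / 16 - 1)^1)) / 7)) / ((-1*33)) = 48 / 385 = 0.12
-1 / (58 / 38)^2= -361 / 841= -0.43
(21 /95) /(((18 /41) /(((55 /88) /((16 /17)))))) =0.33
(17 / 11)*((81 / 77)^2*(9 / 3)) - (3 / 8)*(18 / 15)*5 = 751473 / 260876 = 2.88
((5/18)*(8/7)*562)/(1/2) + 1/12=89941/252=356.91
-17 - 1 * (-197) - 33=147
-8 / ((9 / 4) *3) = -32 / 27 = -1.19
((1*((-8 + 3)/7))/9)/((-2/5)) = 25/126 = 0.20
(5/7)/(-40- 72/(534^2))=-39605/2217894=-0.02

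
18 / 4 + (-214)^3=-19600679 / 2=-9800339.50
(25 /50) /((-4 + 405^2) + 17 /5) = 5 /1640244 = 0.00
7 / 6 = 1.17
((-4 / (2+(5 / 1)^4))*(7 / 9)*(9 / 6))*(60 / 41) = -280 / 25707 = -0.01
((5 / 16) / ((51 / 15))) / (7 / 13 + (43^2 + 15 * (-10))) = 325 / 6009568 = 0.00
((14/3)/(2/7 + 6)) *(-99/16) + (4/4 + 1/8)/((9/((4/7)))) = -1013/224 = -4.52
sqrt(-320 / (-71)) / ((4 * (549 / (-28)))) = -56 * sqrt(355) / 38979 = -0.03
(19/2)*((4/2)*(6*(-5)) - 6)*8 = -5016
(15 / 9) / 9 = 5 / 27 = 0.19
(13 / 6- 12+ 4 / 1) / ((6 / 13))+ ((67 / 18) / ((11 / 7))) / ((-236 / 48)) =-306551 / 23364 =-13.12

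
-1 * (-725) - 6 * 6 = 689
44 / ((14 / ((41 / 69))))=902 / 483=1.87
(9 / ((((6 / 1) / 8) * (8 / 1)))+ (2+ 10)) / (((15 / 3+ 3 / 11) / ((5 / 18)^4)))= 6875 / 451008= 0.02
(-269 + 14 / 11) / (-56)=2945 / 616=4.78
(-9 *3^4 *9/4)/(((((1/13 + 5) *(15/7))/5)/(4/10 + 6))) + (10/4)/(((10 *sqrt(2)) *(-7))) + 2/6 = -4824.35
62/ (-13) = -62/ 13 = -4.77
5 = 5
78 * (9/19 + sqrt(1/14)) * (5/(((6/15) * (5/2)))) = 195 * sqrt(14)/7 + 3510/19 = 288.97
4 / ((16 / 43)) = 43 / 4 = 10.75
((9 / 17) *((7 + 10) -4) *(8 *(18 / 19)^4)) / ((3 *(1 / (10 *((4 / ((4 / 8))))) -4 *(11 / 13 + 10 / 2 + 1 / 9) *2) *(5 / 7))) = -0.43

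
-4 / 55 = -0.07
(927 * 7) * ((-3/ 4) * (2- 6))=19467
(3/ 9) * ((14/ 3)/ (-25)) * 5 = -0.31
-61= -61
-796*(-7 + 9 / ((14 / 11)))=-398 / 7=-56.86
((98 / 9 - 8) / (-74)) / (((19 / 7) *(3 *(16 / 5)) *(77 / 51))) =-1105 / 1113552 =-0.00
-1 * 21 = -21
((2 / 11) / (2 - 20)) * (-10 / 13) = 10 / 1287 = 0.01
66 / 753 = 22 / 251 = 0.09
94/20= 47/10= 4.70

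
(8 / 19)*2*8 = 128 / 19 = 6.74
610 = 610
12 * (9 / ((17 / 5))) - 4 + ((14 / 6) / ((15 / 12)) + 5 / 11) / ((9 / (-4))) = 674876 / 25245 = 26.73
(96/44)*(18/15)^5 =186624/34375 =5.43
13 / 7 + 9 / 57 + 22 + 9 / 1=4391 / 133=33.02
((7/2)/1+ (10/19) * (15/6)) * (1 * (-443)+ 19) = -2041.89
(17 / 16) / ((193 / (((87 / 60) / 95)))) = 493 / 5867200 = 0.00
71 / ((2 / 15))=1065 / 2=532.50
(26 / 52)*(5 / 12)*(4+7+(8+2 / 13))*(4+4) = 415 / 13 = 31.92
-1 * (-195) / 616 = 195 / 616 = 0.32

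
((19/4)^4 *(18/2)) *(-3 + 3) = 0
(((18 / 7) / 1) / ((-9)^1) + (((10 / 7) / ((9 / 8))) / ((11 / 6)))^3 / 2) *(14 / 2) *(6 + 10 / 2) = -1473826 / 160083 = -9.21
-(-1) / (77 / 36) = 36 / 77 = 0.47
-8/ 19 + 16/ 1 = 296/ 19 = 15.58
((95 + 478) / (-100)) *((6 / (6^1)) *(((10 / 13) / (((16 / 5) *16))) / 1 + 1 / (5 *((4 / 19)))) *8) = -4600617 / 104000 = -44.24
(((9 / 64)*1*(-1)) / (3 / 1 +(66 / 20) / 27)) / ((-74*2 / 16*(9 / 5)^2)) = 125 / 83176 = 0.00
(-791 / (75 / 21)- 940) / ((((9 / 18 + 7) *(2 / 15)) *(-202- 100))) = 29037 / 7550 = 3.85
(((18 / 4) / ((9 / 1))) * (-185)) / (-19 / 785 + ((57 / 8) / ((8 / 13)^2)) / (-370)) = 2751142400 / 2232253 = 1232.45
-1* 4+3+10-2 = 7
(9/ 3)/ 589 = 3/ 589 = 0.01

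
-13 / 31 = -0.42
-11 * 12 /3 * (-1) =44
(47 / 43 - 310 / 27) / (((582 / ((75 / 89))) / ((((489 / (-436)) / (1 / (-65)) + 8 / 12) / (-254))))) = 29014846175 / 6659864863632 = 0.00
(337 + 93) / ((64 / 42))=4515 / 16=282.19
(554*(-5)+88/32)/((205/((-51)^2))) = -28790469/820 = -35110.33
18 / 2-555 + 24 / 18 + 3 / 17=-27769 / 51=-544.49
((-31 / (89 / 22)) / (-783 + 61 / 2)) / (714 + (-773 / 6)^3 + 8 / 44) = -3240864 / 680319003523495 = -0.00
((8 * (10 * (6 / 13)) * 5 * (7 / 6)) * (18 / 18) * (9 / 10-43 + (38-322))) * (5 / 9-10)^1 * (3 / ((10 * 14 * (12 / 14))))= 646765 / 39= 16583.72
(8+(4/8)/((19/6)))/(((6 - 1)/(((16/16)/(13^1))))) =31/247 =0.13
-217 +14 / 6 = -644 / 3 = -214.67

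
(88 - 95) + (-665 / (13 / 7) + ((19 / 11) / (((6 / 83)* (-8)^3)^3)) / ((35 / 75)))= -3531513942972817 / 9673340092416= -365.08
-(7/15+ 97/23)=-1616/345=-4.68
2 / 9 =0.22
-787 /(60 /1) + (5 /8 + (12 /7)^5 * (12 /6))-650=-1276420013 /2016840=-632.88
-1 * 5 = -5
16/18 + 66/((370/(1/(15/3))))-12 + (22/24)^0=-83878/8325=-10.08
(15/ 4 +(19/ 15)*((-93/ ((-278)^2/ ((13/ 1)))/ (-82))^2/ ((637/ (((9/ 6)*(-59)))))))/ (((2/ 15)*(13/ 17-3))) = -3763608247378053873/ 299120760563942912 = -12.58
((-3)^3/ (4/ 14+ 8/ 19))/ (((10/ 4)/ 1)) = -3591/ 235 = -15.28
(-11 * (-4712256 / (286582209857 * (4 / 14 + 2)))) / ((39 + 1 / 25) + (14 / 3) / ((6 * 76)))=20409958800 / 10071992098521077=0.00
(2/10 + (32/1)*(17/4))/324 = 227/540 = 0.42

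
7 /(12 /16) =28 /3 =9.33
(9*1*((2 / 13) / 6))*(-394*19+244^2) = 156150 / 13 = 12011.54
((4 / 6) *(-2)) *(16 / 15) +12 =476 / 45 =10.58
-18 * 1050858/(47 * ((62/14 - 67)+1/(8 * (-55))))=58259567520/9058169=6431.72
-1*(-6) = 6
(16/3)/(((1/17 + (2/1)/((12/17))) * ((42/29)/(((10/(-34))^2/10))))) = 232/21063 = 0.01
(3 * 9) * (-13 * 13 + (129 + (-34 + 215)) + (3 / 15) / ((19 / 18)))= 362151 / 95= 3812.12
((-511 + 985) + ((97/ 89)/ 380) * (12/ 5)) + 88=23758841/ 42275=562.01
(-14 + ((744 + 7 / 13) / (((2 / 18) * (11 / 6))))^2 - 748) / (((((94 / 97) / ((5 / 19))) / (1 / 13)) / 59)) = 3908296296718035 / 237392441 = 16463440.37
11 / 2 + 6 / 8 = 25 / 4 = 6.25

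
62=62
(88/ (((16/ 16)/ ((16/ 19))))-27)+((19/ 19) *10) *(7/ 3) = 4015/ 57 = 70.44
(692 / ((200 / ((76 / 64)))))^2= 10804369 / 640000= 16.88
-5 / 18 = -0.28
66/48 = 11/8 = 1.38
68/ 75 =0.91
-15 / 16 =-0.94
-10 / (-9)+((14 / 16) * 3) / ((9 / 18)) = 6.36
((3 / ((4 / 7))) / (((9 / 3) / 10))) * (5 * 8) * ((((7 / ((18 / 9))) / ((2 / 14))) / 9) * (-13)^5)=-6367674950 / 9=-707519438.89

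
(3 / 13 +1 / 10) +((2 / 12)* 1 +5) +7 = 2437 / 195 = 12.50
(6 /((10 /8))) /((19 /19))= 24 /5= 4.80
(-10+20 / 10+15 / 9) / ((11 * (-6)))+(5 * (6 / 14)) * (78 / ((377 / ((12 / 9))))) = 0.69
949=949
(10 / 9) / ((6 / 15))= 25 / 9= 2.78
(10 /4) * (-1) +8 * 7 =107 /2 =53.50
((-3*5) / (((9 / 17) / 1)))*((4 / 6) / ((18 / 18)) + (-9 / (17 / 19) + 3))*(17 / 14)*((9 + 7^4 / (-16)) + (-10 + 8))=-1510195 / 48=-31462.40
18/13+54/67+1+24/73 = 223771/63583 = 3.52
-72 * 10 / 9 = -80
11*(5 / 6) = 55 / 6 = 9.17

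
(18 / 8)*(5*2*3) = 135 / 2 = 67.50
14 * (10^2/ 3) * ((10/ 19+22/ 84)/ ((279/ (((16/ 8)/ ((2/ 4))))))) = 251600/ 47709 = 5.27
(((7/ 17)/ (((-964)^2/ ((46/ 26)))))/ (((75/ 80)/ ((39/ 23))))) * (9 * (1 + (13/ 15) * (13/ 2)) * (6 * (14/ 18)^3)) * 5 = 477799/ 399887685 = 0.00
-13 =-13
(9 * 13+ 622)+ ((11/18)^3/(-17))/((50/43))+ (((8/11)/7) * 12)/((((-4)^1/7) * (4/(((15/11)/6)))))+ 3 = 444986047207/599821200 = 741.86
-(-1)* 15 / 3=5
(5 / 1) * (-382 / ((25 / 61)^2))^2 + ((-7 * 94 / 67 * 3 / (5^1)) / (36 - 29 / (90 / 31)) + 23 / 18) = 5704200797614222789 / 220566093750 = 25861639.48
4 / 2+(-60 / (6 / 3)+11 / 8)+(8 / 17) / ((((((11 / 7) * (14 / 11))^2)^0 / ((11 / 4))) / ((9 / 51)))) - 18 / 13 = -834993 / 30056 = -27.78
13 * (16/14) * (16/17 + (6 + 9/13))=1928/17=113.41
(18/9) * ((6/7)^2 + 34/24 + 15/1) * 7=10085/42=240.12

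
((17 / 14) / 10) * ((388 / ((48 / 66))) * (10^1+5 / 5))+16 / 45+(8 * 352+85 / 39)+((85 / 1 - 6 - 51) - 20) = 115942181 / 32760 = 3539.14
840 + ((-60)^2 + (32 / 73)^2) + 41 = 23880273 / 5329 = 4481.19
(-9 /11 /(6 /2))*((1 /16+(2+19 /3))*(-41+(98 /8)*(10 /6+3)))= -39091 /1056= -37.02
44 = 44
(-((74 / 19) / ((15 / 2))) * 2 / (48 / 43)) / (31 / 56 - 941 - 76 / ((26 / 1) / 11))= 579124 / 605385315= 0.00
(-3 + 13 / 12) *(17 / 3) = -391 / 36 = -10.86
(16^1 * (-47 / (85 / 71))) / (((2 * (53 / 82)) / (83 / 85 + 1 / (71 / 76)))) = -380867696 / 382925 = -994.63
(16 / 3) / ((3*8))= 2 / 9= 0.22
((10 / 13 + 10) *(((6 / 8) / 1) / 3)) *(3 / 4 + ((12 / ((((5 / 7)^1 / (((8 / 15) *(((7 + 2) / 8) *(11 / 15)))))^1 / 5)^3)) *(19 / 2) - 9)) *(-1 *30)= -4360931883 / 16250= -268365.04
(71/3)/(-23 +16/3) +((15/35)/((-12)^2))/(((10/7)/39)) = -10671/8480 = -1.26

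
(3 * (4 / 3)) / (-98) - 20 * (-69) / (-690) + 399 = 19451 / 49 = 396.96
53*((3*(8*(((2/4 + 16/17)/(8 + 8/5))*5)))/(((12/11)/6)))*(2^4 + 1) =714175/8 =89271.88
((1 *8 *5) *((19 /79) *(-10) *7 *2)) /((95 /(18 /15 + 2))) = -3584 /79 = -45.37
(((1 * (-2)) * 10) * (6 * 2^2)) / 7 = -68.57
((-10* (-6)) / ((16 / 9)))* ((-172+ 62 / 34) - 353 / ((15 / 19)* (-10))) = -4234.38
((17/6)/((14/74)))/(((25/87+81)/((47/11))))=50431/64064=0.79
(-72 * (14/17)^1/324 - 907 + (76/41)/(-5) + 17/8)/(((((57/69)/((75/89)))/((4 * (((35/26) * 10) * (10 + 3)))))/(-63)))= 40732245.82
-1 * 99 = -99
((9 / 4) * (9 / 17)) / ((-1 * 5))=-81 / 340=-0.24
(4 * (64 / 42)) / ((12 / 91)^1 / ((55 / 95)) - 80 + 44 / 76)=-347776 / 4518531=-0.08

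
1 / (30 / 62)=2.07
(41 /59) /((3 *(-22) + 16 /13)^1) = -533 /49678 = -0.01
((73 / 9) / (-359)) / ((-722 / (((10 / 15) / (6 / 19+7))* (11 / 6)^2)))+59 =54372737245 / 921571668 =59.00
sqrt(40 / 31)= 2* sqrt(310) / 31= 1.14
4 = 4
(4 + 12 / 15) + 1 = 29 / 5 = 5.80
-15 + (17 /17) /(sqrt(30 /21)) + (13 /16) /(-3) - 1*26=-40.43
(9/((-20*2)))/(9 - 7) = -9/80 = -0.11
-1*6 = -6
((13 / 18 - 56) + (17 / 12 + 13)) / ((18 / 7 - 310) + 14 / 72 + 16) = 10297 / 73391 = 0.14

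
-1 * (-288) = 288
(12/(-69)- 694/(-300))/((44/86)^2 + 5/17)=232006973/60281850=3.85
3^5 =243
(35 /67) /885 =7 /11859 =0.00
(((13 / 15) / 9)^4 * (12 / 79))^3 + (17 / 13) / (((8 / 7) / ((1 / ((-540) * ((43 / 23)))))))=-0.00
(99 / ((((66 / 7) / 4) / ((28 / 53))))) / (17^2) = 0.08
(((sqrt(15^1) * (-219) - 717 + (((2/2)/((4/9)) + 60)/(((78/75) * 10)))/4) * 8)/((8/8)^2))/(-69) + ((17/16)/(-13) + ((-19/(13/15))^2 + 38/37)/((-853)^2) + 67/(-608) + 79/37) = 5401690957364697/63623551252768 + 584 * sqrt(15)/23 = 183.24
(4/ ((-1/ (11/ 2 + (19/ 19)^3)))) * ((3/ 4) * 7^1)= -273/ 2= -136.50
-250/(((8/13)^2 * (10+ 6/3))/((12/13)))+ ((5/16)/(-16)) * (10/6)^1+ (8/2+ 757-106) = 464015/768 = 604.19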